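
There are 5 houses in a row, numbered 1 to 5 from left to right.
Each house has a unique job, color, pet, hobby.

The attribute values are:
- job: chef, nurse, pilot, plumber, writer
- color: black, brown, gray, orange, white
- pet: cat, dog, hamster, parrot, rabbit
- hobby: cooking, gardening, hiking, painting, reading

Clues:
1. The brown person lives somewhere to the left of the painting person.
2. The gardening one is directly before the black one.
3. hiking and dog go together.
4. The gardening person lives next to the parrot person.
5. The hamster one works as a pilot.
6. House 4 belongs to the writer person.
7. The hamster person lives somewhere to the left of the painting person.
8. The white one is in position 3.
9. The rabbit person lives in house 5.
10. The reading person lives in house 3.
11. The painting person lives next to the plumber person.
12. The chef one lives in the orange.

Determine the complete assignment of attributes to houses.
Solution:

House | Job | Color | Pet | Hobby
---------------------------------
  1   | pilot | brown | hamster | gardening
  2   | nurse | black | parrot | painting
  3   | plumber | white | cat | reading
  4   | writer | gray | dog | hiking
  5   | chef | orange | rabbit | cooking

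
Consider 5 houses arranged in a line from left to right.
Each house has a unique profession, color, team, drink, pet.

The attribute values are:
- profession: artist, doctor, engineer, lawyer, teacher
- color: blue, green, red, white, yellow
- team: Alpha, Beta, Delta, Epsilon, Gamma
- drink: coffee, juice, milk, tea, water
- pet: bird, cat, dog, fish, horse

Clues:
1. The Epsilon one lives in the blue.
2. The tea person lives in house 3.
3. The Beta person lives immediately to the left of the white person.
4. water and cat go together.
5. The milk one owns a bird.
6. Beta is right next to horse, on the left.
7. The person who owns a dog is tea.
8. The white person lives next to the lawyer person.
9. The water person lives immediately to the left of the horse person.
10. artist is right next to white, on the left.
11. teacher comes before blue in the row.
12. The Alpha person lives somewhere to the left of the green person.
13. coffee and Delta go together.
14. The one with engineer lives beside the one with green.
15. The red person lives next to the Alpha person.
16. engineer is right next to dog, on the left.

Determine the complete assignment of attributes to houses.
Solution:

House | Profession | Color | Team | Drink | Pet
-----------------------------------------------
  1   | artist | red | Beta | water | cat
  2   | engineer | white | Alpha | juice | horse
  3   | lawyer | green | Gamma | tea | dog
  4   | teacher | yellow | Delta | coffee | fish
  5   | doctor | blue | Epsilon | milk | bird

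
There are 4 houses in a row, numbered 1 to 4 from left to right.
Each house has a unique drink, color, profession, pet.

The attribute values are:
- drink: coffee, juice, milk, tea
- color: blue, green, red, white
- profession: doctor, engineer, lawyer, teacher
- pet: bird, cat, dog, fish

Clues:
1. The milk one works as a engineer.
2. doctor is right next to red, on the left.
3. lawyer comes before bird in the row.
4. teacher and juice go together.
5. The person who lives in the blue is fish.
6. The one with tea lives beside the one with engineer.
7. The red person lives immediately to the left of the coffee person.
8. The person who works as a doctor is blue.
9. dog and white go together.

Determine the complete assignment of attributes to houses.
Solution:

House | Drink | Color | Profession | Pet
----------------------------------------
  1   | tea | blue | doctor | fish
  2   | milk | red | engineer | cat
  3   | coffee | white | lawyer | dog
  4   | juice | green | teacher | bird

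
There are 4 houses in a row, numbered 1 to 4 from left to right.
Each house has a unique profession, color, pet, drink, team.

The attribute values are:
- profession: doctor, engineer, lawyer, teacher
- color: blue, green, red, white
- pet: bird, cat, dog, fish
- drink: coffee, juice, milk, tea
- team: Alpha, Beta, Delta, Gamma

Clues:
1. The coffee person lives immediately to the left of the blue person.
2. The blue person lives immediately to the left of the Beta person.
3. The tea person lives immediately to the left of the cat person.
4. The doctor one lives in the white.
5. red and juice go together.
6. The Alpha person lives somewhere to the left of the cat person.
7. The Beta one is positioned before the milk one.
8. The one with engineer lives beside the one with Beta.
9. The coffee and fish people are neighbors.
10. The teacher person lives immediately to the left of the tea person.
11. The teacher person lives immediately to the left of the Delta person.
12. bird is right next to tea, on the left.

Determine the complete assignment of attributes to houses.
Solution:

House | Profession | Color | Pet | Drink | Team
-----------------------------------------------
  1   | teacher | green | bird | coffee | Alpha
  2   | engineer | blue | fish | tea | Delta
  3   | lawyer | red | cat | juice | Beta
  4   | doctor | white | dog | milk | Gamma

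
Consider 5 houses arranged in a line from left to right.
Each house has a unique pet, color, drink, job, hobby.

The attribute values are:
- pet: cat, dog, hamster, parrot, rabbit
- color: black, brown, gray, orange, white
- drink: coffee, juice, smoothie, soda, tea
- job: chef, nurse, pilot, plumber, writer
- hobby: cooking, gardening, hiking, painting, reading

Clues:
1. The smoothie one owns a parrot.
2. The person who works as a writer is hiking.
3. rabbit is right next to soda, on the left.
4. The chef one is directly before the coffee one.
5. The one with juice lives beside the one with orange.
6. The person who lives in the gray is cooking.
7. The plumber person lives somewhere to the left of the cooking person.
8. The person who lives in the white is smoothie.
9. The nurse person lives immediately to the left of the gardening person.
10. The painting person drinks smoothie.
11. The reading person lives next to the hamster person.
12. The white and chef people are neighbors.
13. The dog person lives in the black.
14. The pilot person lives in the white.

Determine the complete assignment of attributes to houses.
Solution:

House | Pet | Color | Drink | Job | Hobby
-----------------------------------------
  1   | rabbit | brown | juice | nurse | reading
  2   | hamster | orange | soda | plumber | gardening
  3   | parrot | white | smoothie | pilot | painting
  4   | cat | gray | tea | chef | cooking
  5   | dog | black | coffee | writer | hiking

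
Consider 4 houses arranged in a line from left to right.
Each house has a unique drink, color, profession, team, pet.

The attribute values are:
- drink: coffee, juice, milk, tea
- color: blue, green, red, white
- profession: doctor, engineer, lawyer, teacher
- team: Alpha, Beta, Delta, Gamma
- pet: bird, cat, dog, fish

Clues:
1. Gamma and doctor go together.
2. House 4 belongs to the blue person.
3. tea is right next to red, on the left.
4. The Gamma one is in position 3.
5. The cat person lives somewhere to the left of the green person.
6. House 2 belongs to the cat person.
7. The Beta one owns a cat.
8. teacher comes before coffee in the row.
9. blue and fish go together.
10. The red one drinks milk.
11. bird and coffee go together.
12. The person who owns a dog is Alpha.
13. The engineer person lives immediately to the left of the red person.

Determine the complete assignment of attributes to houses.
Solution:

House | Drink | Color | Profession | Team | Pet
-----------------------------------------------
  1   | tea | white | engineer | Alpha | dog
  2   | milk | red | teacher | Beta | cat
  3   | coffee | green | doctor | Gamma | bird
  4   | juice | blue | lawyer | Delta | fish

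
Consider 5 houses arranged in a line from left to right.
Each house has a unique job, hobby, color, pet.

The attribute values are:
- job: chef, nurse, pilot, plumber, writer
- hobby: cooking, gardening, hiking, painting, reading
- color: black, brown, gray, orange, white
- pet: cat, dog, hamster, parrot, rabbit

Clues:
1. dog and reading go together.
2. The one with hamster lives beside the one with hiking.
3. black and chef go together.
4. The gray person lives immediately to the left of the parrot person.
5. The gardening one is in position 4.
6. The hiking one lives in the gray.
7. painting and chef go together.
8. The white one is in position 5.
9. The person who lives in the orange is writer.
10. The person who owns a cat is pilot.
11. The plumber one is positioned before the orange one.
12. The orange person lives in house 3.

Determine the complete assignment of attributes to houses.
Solution:

House | Job | Hobby | Color | Pet
---------------------------------
  1   | chef | painting | black | hamster
  2   | plumber | hiking | gray | rabbit
  3   | writer | cooking | orange | parrot
  4   | pilot | gardening | brown | cat
  5   | nurse | reading | white | dog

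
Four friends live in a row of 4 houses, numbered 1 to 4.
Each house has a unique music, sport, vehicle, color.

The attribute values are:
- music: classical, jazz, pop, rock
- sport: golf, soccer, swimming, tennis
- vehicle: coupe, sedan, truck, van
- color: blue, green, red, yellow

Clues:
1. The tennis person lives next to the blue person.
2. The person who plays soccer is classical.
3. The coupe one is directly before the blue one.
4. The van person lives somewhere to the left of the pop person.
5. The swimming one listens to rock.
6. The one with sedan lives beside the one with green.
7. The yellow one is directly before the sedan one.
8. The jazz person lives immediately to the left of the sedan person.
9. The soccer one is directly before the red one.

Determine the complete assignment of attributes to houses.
Solution:

House | Music | Sport | Vehicle | Color
---------------------------------------
  1   | jazz | tennis | coupe | yellow
  2   | rock | swimming | sedan | blue
  3   | classical | soccer | van | green
  4   | pop | golf | truck | red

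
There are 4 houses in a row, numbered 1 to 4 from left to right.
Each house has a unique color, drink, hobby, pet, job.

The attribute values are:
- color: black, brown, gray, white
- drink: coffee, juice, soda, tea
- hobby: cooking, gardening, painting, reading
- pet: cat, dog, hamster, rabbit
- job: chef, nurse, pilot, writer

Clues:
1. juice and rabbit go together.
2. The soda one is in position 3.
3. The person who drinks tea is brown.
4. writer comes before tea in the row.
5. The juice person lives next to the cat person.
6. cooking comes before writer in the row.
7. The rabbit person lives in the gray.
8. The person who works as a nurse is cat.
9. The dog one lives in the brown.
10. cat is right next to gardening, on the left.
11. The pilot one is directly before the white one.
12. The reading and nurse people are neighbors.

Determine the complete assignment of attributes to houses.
Solution:

House | Color | Drink | Hobby | Pet | Job
-----------------------------------------
  1   | gray | juice | reading | rabbit | pilot
  2   | white | coffee | cooking | cat | nurse
  3   | black | soda | gardening | hamster | writer
  4   | brown | tea | painting | dog | chef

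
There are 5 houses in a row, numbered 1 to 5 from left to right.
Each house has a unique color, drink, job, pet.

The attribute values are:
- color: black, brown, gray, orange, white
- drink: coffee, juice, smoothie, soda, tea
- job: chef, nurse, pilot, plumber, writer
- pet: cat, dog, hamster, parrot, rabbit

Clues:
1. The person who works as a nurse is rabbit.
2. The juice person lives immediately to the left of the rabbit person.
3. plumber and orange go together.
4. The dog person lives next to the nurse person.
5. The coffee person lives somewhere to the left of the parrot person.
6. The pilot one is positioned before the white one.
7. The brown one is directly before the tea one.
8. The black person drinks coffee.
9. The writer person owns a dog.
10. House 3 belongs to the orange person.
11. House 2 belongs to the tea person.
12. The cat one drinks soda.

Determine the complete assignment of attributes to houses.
Solution:

House | Color | Drink | Job | Pet
---------------------------------
  1   | brown | juice | writer | dog
  2   | gray | tea | nurse | rabbit
  3   | orange | soda | plumber | cat
  4   | black | coffee | pilot | hamster
  5   | white | smoothie | chef | parrot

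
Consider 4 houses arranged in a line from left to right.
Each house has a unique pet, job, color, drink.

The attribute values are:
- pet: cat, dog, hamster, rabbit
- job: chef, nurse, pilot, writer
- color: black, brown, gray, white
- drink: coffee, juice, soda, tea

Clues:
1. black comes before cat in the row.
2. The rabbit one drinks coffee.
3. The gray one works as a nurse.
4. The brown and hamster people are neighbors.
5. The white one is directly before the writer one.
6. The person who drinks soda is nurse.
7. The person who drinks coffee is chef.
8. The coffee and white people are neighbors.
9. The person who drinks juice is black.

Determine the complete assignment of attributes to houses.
Solution:

House | Pet | Job | Color | Drink
---------------------------------
  1   | rabbit | chef | brown | coffee
  2   | hamster | pilot | white | tea
  3   | dog | writer | black | juice
  4   | cat | nurse | gray | soda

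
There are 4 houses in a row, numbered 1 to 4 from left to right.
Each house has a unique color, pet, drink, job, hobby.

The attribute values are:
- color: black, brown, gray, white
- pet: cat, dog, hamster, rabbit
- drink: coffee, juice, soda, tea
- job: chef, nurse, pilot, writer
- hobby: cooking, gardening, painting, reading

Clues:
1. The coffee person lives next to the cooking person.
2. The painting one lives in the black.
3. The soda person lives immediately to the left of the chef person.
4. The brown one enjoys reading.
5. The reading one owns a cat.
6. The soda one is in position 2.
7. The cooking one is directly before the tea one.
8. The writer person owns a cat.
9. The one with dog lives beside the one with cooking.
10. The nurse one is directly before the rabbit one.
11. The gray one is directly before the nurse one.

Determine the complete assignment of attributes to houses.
Solution:

House | Color | Pet | Drink | Job | Hobby
-----------------------------------------
  1   | gray | dog | coffee | pilot | gardening
  2   | white | hamster | soda | nurse | cooking
  3   | black | rabbit | tea | chef | painting
  4   | brown | cat | juice | writer | reading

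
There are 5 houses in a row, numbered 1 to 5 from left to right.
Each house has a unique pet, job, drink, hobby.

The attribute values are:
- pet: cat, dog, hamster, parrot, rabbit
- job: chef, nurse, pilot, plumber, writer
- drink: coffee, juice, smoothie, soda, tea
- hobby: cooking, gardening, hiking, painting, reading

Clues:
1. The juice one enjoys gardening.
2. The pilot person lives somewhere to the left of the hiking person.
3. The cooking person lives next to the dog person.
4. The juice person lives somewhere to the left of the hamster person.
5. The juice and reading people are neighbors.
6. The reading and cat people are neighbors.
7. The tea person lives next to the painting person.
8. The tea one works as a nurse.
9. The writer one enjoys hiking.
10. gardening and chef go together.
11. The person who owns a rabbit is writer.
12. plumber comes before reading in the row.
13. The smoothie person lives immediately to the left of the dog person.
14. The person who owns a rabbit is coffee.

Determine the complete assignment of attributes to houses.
Solution:

House | Pet | Job | Drink | Hobby
---------------------------------
  1   | parrot | plumber | smoothie | cooking
  2   | dog | chef | juice | gardening
  3   | hamster | nurse | tea | reading
  4   | cat | pilot | soda | painting
  5   | rabbit | writer | coffee | hiking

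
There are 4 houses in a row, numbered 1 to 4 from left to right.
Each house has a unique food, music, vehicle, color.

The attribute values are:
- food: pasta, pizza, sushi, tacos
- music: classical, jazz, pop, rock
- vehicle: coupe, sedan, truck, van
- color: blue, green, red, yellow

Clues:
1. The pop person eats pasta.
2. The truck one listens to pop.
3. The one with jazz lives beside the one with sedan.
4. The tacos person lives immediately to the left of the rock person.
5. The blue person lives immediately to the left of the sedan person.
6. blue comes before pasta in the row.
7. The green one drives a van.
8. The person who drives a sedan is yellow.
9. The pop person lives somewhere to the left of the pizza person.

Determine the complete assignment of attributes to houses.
Solution:

House | Food | Music | Vehicle | Color
--------------------------------------
  1   | tacos | jazz | coupe | blue
  2   | sushi | rock | sedan | yellow
  3   | pasta | pop | truck | red
  4   | pizza | classical | van | green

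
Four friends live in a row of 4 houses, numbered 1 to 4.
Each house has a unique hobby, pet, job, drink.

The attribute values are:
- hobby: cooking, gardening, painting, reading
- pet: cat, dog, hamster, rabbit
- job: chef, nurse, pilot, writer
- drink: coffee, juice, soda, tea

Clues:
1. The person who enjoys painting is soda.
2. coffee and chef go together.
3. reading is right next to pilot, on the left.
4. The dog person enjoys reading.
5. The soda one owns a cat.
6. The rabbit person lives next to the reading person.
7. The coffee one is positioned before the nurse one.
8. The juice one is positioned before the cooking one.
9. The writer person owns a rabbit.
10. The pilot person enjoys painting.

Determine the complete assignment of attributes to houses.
Solution:

House | Hobby | Pet | Job | Drink
---------------------------------
  1   | gardening | rabbit | writer | juice
  2   | reading | dog | chef | coffee
  3   | painting | cat | pilot | soda
  4   | cooking | hamster | nurse | tea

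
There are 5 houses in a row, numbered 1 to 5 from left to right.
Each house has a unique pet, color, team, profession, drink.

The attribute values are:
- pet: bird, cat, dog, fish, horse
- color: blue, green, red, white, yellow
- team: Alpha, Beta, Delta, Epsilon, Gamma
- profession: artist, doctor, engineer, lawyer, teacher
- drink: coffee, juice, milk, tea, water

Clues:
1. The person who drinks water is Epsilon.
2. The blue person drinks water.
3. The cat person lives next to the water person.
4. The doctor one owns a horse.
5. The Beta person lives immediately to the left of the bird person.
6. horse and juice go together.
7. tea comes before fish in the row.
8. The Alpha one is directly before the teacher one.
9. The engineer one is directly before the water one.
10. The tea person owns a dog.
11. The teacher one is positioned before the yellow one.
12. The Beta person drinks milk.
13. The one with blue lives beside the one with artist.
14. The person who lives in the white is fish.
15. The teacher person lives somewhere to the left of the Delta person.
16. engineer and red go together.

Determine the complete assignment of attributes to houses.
Solution:

House | Pet | Color | Team | Profession | Drink
-----------------------------------------------
  1   | cat | red | Beta | engineer | milk
  2   | bird | blue | Epsilon | lawyer | water
  3   | dog | green | Alpha | artist | tea
  4   | fish | white | Gamma | teacher | coffee
  5   | horse | yellow | Delta | doctor | juice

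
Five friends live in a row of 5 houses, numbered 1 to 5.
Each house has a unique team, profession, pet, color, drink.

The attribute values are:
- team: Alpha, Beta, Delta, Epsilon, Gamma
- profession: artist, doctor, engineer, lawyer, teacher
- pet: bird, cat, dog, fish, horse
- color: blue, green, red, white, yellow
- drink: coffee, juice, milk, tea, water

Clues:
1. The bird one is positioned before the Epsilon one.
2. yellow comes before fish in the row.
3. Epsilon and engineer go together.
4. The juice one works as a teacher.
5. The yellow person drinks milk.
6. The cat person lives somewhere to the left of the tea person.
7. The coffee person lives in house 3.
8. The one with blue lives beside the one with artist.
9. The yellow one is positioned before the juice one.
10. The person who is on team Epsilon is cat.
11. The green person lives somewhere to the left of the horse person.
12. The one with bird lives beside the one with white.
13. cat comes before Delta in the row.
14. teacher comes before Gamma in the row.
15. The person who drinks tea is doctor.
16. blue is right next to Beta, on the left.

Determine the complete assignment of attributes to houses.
Solution:

House | Team | Profession | Pet | Color | Drink
-----------------------------------------------
  1   | Alpha | lawyer | dog | blue | water
  2   | Beta | artist | bird | yellow | milk
  3   | Epsilon | engineer | cat | white | coffee
  4   | Delta | teacher | fish | green | juice
  5   | Gamma | doctor | horse | red | tea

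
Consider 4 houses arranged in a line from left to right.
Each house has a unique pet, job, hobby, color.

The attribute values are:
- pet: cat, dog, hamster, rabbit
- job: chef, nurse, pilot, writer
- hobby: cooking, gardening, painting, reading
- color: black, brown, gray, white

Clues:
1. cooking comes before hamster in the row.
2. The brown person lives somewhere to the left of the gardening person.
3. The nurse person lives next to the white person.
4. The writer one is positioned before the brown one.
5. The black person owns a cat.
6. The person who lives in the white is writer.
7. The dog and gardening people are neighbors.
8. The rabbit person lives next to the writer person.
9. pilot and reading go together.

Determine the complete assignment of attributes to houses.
Solution:

House | Pet | Job | Hobby | Color
---------------------------------
  1   | rabbit | nurse | cooking | gray
  2   | hamster | writer | painting | white
  3   | dog | pilot | reading | brown
  4   | cat | chef | gardening | black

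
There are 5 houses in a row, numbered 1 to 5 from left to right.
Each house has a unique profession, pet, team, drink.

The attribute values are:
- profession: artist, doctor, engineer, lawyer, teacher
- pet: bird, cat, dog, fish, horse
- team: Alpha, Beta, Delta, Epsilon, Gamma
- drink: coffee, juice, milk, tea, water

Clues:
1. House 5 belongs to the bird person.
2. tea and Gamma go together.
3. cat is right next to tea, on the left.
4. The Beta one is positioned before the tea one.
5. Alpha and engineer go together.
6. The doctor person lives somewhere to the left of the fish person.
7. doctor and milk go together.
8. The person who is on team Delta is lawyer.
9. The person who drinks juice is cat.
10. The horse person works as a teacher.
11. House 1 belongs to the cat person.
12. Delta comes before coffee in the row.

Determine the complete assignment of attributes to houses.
Solution:

House | Profession | Pet | Team | Drink
---------------------------------------
  1   | artist | cat | Beta | juice
  2   | teacher | horse | Gamma | tea
  3   | doctor | dog | Epsilon | milk
  4   | lawyer | fish | Delta | water
  5   | engineer | bird | Alpha | coffee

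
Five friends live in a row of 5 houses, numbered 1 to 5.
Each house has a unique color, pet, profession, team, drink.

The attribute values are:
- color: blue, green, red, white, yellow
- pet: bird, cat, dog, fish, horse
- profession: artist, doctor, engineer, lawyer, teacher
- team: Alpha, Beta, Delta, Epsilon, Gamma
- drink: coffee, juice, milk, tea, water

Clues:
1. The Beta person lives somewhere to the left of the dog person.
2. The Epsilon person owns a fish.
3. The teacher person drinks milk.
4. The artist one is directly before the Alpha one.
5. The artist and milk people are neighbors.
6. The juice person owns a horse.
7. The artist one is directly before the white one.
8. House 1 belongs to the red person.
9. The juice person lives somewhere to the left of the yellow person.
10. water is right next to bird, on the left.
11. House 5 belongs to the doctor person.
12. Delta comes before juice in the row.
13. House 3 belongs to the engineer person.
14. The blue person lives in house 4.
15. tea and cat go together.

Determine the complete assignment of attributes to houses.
Solution:

House | Color | Pet | Profession | Team | Drink
-----------------------------------------------
  1   | red | fish | artist | Epsilon | water
  2   | white | bird | teacher | Alpha | milk
  3   | green | cat | engineer | Delta | tea
  4   | blue | horse | lawyer | Beta | juice
  5   | yellow | dog | doctor | Gamma | coffee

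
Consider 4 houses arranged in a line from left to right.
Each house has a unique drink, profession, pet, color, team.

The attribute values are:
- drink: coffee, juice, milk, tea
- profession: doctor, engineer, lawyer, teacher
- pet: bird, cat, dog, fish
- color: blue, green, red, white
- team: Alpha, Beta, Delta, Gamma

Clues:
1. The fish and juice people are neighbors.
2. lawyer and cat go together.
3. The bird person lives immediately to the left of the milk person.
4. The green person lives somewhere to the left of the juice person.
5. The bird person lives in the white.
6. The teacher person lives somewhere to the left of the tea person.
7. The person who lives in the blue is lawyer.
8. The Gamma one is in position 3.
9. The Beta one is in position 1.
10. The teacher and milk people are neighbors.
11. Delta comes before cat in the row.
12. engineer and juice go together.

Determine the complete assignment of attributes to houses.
Solution:

House | Drink | Profession | Pet | Color | Team
-----------------------------------------------
  1   | coffee | teacher | bird | white | Beta
  2   | milk | doctor | fish | green | Delta
  3   | juice | engineer | dog | red | Gamma
  4   | tea | lawyer | cat | blue | Alpha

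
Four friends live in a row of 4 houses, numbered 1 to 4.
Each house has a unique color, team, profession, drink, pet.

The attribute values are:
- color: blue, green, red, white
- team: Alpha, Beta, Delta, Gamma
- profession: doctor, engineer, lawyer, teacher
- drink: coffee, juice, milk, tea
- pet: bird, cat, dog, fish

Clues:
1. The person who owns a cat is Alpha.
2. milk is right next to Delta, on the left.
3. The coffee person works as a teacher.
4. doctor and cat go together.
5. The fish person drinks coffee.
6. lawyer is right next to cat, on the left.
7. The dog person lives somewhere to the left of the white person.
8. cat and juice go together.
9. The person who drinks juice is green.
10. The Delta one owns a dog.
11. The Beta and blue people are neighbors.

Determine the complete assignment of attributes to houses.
Solution:

House | Color | Team | Profession | Drink | Pet
-----------------------------------------------
  1   | red | Beta | engineer | milk | bird
  2   | blue | Delta | lawyer | tea | dog
  3   | green | Alpha | doctor | juice | cat
  4   | white | Gamma | teacher | coffee | fish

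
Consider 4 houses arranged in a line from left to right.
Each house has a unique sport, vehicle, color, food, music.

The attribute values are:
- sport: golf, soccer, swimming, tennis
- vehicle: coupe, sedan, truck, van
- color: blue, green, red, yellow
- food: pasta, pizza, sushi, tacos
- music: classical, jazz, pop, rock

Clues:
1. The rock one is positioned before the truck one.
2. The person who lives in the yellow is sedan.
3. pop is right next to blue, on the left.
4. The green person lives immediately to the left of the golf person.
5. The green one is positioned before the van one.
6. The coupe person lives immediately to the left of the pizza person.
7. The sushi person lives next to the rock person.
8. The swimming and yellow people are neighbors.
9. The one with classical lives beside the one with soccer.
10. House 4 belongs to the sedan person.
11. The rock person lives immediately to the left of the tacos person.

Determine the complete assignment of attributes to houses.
Solution:

House | Sport | Vehicle | Color | Food | Music
----------------------------------------------
  1   | tennis | coupe | green | sushi | pop
  2   | golf | van | blue | pizza | rock
  3   | swimming | truck | red | tacos | classical
  4   | soccer | sedan | yellow | pasta | jazz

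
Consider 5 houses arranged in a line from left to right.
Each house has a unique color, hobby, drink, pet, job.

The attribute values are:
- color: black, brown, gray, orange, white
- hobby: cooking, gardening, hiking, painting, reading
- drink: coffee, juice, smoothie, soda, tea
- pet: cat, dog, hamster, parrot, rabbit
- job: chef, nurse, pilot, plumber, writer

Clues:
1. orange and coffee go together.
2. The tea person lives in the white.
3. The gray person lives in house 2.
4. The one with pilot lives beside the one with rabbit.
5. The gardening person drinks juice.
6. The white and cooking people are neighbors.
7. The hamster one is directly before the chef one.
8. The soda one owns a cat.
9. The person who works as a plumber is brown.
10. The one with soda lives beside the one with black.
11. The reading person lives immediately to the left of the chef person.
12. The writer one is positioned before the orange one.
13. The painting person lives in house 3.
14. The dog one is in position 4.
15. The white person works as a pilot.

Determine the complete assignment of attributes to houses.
Solution:

House | Color | Hobby | Drink | Pet | Job
-----------------------------------------
  1   | white | reading | tea | hamster | pilot
  2   | gray | cooking | smoothie | rabbit | chef
  3   | brown | painting | soda | cat | plumber
  4   | black | gardening | juice | dog | writer
  5   | orange | hiking | coffee | parrot | nurse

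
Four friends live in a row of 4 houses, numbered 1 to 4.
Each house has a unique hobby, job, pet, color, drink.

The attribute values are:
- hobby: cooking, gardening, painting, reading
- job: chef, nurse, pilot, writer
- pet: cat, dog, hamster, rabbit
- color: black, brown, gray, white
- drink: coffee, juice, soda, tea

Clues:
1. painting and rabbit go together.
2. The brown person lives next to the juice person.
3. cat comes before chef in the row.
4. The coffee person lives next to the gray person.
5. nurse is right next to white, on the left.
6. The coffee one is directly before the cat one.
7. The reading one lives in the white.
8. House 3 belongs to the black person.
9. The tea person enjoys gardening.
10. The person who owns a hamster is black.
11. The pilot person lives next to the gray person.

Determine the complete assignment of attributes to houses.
Solution:

House | Hobby | Job | Pet | Color | Drink
-----------------------------------------
  1   | painting | pilot | rabbit | brown | coffee
  2   | cooking | writer | cat | gray | juice
  3   | gardening | nurse | hamster | black | tea
  4   | reading | chef | dog | white | soda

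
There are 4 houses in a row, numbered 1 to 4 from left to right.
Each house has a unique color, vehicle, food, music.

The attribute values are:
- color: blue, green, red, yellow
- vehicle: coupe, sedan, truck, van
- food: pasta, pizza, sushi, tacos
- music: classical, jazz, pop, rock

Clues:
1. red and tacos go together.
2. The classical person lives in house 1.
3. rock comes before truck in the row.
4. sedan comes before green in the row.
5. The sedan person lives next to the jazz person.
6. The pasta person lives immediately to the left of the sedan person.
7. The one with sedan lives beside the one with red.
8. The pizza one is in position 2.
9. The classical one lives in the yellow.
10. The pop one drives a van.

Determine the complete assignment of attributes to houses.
Solution:

House | Color | Vehicle | Food | Music
--------------------------------------
  1   | yellow | coupe | pasta | classical
  2   | blue | sedan | pizza | rock
  3   | red | truck | tacos | jazz
  4   | green | van | sushi | pop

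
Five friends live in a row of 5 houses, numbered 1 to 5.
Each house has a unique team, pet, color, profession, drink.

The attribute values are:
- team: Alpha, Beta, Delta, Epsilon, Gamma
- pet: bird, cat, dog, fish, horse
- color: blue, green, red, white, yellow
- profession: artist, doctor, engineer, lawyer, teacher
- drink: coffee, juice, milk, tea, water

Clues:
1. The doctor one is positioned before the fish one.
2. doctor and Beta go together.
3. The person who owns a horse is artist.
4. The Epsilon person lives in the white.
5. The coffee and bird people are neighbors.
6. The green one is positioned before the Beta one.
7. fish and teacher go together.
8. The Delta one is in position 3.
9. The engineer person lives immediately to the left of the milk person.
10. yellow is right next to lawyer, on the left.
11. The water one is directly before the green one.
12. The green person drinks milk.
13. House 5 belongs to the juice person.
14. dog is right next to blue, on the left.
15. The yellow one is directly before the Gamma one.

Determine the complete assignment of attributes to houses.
Solution:

House | Team | Pet | Color | Profession | Drink
-----------------------------------------------
  1   | Alpha | cat | yellow | engineer | water
  2   | Gamma | dog | green | lawyer | milk
  3   | Delta | horse | blue | artist | coffee
  4   | Beta | bird | red | doctor | tea
  5   | Epsilon | fish | white | teacher | juice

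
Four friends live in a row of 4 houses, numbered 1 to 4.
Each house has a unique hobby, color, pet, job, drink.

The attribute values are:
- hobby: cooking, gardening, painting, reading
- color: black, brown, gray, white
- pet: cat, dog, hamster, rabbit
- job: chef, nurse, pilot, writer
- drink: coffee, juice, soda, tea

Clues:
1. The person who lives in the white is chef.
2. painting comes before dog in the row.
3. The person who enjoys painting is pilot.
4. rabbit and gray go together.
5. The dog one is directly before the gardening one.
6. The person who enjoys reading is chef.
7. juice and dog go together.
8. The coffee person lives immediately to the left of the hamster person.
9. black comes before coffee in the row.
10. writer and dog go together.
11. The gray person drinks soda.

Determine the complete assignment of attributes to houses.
Solution:

House | Hobby | Color | Pet | Job | Drink
-----------------------------------------
  1   | painting | gray | rabbit | pilot | soda
  2   | cooking | black | dog | writer | juice
  3   | gardening | brown | cat | nurse | coffee
  4   | reading | white | hamster | chef | tea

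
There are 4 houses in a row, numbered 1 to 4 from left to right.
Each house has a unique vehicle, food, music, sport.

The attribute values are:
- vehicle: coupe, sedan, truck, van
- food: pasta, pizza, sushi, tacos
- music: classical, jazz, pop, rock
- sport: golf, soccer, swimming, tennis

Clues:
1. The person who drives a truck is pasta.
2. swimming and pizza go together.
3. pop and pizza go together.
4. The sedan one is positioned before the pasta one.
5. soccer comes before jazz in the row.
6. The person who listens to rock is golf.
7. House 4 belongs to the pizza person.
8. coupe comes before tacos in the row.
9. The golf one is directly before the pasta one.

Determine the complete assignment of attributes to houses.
Solution:

House | Vehicle | Food | Music | Sport
--------------------------------------
  1   | coupe | sushi | classical | soccer
  2   | sedan | tacos | rock | golf
  3   | truck | pasta | jazz | tennis
  4   | van | pizza | pop | swimming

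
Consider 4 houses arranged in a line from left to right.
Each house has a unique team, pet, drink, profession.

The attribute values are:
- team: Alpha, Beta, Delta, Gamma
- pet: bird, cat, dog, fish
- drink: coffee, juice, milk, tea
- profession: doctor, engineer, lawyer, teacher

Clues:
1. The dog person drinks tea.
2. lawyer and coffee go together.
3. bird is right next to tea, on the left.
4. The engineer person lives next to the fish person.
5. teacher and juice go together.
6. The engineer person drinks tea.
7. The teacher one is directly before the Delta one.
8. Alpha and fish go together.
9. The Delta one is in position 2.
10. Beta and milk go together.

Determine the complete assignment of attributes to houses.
Solution:

House | Team | Pet | Drink | Profession
---------------------------------------
  1   | Gamma | bird | juice | teacher
  2   | Delta | dog | tea | engineer
  3   | Alpha | fish | coffee | lawyer
  4   | Beta | cat | milk | doctor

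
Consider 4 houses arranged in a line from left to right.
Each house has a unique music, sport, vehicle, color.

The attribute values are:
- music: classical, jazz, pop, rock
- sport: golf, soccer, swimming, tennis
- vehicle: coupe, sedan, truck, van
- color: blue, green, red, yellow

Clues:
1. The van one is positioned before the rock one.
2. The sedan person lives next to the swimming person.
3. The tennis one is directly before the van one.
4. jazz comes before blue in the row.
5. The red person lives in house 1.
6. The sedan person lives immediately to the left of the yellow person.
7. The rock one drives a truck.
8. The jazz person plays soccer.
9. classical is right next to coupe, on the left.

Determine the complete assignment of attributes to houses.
Solution:

House | Music | Sport | Vehicle | Color
---------------------------------------
  1   | pop | tennis | sedan | red
  2   | classical | swimming | van | yellow
  3   | jazz | soccer | coupe | green
  4   | rock | golf | truck | blue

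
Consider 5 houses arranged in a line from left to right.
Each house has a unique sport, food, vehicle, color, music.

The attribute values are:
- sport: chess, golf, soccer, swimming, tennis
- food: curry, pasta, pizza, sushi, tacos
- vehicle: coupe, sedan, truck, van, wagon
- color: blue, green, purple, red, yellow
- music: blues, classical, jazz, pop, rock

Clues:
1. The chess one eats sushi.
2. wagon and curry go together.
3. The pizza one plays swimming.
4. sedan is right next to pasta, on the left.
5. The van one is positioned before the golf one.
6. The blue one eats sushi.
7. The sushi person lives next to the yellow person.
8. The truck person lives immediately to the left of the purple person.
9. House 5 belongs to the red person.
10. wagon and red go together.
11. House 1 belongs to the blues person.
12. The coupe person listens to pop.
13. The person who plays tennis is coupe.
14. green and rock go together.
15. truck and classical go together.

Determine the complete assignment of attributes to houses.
Solution:

House | Sport | Food | Vehicle | Color | Music
----------------------------------------------
  1   | chess | sushi | sedan | blue | blues
  2   | soccer | pasta | truck | yellow | classical
  3   | tennis | tacos | coupe | purple | pop
  4   | swimming | pizza | van | green | rock
  5   | golf | curry | wagon | red | jazz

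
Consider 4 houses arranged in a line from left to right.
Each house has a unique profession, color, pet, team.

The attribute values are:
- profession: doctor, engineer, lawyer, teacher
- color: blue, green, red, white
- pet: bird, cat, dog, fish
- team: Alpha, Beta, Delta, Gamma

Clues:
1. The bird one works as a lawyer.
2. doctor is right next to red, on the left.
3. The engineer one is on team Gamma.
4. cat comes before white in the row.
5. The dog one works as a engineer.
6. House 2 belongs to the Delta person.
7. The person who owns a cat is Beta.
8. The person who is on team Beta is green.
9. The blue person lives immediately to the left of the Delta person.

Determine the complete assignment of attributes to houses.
Solution:

House | Profession | Color | Pet | Team
---------------------------------------
  1   | doctor | blue | fish | Alpha
  2   | lawyer | red | bird | Delta
  3   | teacher | green | cat | Beta
  4   | engineer | white | dog | Gamma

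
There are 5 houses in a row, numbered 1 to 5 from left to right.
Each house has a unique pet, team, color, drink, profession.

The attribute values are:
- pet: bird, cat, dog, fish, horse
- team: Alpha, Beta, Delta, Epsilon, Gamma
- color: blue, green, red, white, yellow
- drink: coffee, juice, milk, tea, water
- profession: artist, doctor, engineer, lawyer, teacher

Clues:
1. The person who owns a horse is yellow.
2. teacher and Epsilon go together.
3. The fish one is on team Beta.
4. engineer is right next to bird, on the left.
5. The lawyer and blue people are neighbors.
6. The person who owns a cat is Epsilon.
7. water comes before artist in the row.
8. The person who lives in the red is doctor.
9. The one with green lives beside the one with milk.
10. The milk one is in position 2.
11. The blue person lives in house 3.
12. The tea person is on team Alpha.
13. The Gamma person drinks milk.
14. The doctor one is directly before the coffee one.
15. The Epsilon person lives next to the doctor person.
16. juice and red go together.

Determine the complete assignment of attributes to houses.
Solution:

House | Pet | Team | Color | Drink | Profession
-----------------------------------------------
  1   | dog | Alpha | green | tea | engineer
  2   | bird | Gamma | white | milk | lawyer
  3   | cat | Epsilon | blue | water | teacher
  4   | fish | Beta | red | juice | doctor
  5   | horse | Delta | yellow | coffee | artist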